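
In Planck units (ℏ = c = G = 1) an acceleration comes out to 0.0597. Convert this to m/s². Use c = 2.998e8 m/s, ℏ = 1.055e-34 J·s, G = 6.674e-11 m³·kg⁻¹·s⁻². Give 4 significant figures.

One Planck acceleration: a_P = √(c⁷/(ℏG)) = 5.560e51 m/s².
0.0597 × 5.560e51 m/s² = 3.319e50 m/s²

3.319e50 m/s²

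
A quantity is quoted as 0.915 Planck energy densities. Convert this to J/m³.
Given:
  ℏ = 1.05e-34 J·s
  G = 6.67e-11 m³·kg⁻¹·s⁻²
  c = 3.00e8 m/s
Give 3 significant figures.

4.28e113 J/m³

One Planck energy density: u_P = c⁷/(ℏG²) = 4.68e113 J/m³.
0.915 × 4.68e113 J/m³ = 4.28e113 J/m³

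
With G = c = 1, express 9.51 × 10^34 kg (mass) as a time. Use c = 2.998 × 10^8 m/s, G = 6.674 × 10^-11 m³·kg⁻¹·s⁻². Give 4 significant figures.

0.2355 s

Mass → time via G/c³.
9.51 × 10^34 kg × (G/c³) = 0.2355 s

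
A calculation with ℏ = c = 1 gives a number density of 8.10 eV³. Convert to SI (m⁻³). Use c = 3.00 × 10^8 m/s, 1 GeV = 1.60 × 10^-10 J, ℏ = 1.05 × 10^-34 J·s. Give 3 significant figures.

Number density is [L]⁻³ = [E]³/(ℏc)³.
1 GeV³ → 1/(ℏc)³ × (1 GeV in J)³ = 1.31 × 10^47 m⁻³.
Convert the energy scale: 8.10 eV³ = 8.10 × 10^-27 GeV³.
Result: 8.10 × 10^-27 × 1.31 × 10^47 = 1.06 × 10^21 m⁻³.

1.06 × 10^21 m⁻³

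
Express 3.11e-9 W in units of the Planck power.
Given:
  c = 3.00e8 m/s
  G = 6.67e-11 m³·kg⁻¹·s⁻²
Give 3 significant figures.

Planck power: P_P = c⁵/G = 3.64e52 W.
3.11e-9 / 3.64e52 = 8.54e-62

8.54e-62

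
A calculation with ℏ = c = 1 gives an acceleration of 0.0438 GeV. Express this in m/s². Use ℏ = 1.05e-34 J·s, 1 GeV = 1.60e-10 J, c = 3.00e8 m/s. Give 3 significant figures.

Acceleration is [L]/[T]² = c·[E]/ℏ.
1 GeV → c/ℏ × (1 GeV in J) = 4.57e32 m/s².
Result: 0.0438 × 4.57e32 = 2.00e31 m/s².

2.00e31 m/s²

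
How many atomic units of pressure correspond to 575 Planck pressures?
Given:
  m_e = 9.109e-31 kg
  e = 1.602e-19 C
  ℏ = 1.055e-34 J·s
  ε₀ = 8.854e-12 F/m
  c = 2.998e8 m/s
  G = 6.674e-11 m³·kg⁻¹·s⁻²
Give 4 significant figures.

Planck pressure: p_P = c⁷/(ℏG²) = 4.632e113 Pa
atomic unit of pressure: P_au = E_h/a₀³ = m_e⁴e¹⁰/((4πε₀)⁵ℏ⁸) = 2.929e13 Pa
575 × 4.632e113 / 2.929e13 = 9.093e102

9.093e102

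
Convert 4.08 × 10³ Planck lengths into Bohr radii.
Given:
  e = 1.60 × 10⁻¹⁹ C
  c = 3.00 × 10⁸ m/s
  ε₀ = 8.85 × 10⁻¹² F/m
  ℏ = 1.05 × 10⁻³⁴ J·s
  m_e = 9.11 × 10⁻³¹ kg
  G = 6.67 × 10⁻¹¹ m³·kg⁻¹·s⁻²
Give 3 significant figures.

Planck length: ℓ_P = √(ℏG/c³) = 1.61 × 10⁻³⁵ m
Bohr radius: a₀ = 4πε₀ℏ²/(m_e e²) = 5.26 × 10⁻¹¹ m
4.08 × 10³ × 1.61 × 10⁻³⁵ / 5.26 × 10⁻¹¹ = 1.25 × 10⁻²¹

1.25 × 10⁻²¹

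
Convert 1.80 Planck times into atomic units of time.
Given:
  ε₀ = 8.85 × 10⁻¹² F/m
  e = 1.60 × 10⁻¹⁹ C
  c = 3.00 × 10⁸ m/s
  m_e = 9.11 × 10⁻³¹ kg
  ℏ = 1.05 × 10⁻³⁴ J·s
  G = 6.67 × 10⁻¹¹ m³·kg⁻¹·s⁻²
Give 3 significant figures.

Planck time: t_P = √(ℏG/c⁵) = 5.37 × 10⁻⁴⁴ s
atomic unit of time: τ_au = (4πε₀)²ℏ³/(m_e e⁴) = 2.40 × 10⁻¹⁷ s
1.80 × 5.37 × 10⁻⁴⁴ / 2.40 × 10⁻¹⁷ = 4.03 × 10⁻²⁷

4.03 × 10⁻²⁷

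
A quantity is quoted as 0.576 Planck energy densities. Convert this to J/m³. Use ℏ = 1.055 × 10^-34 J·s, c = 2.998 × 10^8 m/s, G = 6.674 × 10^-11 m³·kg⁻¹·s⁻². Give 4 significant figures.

One Planck energy density: u_P = c⁷/(ℏG²) = 4.632 × 10^113 J/m³.
0.576 × 4.632 × 10^113 J/m³ = 2.668 × 10^113 J/m³

2.668 × 10^113 J/m³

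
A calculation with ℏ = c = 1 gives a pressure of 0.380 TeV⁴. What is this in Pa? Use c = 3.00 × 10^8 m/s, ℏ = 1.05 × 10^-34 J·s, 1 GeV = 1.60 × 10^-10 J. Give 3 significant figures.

Pressure is [E]/[L]³ = [E]⁴/(ℏc)³.
1 GeV⁴ → 1/(ℏc)³ × (1 GeV in J)⁴ = 2.10 × 10^37 Pa.
Convert the energy scale: 0.380 TeV⁴ = 3.80 × 10^11 GeV⁴.
Result: 3.80 × 10^11 × 2.10 × 10^37 = 7.97 × 10^48 Pa.

7.97 × 10^48 Pa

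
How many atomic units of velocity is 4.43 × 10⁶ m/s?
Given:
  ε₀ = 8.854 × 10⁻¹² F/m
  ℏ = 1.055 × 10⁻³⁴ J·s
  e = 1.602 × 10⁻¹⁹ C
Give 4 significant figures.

atomic unit of velocity: v_au = e²/(4πε₀ℏ) = 2.186 × 10⁶ m/s.
4.43 × 10⁶ / 2.186 × 10⁶ = 2.026

2.026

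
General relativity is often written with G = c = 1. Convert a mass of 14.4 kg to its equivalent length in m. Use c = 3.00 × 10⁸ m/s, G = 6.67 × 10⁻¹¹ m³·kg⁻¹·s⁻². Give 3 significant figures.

1.07 × 10⁻²⁶ m

In G = c = 1 units mass has dimensions of length; the conversion factor is G/c².
14.4 kg × (G/c²) = 1.07 × 10⁻²⁶ m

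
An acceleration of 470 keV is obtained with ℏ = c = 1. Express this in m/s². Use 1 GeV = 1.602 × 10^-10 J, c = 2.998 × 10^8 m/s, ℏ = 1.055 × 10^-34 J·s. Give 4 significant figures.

Acceleration is [L]/[T]² = c·[E]/ℏ.
1 GeV → c/ℏ × (1 GeV in J) = 4.552 × 10^32 m/s².
Convert the energy scale: 470 keV = 4.70 × 10^-4 GeV.
Result: 4.70 × 10^-4 × 4.552 × 10^32 = 2.140 × 10^29 m/s².

2.140 × 10^29 m/s²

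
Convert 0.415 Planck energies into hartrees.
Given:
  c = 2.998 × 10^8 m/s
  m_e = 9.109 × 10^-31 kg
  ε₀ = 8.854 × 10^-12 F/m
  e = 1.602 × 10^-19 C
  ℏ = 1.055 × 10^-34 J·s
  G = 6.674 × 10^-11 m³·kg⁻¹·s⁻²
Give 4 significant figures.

1.865 × 10^26

Planck energy: E_P = √(ℏc⁵/G) = 1.957 × 10^9 J
hartree: E_h = m_e e⁴/(4πε₀ℏ)² = 4.354 × 10^-18 J
0.415 × 1.957 × 10^9 / 4.354 × 10^-18 = 1.865 × 10^26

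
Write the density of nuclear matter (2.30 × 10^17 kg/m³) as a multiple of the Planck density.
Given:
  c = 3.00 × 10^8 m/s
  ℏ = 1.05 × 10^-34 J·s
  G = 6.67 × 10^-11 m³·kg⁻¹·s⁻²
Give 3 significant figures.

4.42 × 10^-80

Planck density: ρ_P = c⁵/(ℏG²) = 5.20 × 10^96 kg/m³.
2.30 × 10^17 / 5.20 × 10^96 = 4.42 × 10^-80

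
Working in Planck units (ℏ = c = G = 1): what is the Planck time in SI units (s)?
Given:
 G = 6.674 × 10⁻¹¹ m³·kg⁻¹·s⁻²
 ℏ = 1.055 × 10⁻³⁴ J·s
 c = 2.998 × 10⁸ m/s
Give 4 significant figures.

From ℏ = c = G = 1 the time scale is t_P = √(ℏG/c⁵).
  = √(2.907 × 10⁻⁸⁷)
  = 5.392 × 10⁻⁴⁴ s

5.392 × 10⁻⁴⁴ s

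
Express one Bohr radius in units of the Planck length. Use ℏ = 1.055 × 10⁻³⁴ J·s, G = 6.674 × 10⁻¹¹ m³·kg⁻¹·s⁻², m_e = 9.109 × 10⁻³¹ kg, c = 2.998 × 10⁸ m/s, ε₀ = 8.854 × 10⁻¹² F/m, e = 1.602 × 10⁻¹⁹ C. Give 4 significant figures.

3.277 × 10²⁴

Bohr radius: a₀ = 4πε₀ℏ²/(m_e e²) = 5.297 × 10⁻¹¹ m
Planck length: ℓ_P = √(ℏG/c³) = 1.616 × 10⁻³⁵ m
ratio = 5.297 × 10⁻¹¹ / 1.616 × 10⁻³⁵ = 3.277 × 10²⁴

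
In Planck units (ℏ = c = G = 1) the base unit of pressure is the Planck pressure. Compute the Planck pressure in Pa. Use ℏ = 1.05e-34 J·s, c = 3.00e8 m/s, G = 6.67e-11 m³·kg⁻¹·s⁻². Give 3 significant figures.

4.68e113 Pa

p_P = c⁷/(ℏG²)
  = 2.19e59 / 4.67e-55
  = 4.68e113 Pa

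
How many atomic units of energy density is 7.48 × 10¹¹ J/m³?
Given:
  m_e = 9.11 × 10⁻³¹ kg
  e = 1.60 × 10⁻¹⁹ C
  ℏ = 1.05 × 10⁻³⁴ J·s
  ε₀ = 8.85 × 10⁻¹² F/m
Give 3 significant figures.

atomic unit of energy density: u_au = E_h/a₀³ = m_e⁴e¹⁰/((4πε₀)⁵ℏ⁸) = 3.01 × 10¹³ J/m³.
7.48 × 10¹¹ / 3.01 × 10¹³ = 0.0248

0.0248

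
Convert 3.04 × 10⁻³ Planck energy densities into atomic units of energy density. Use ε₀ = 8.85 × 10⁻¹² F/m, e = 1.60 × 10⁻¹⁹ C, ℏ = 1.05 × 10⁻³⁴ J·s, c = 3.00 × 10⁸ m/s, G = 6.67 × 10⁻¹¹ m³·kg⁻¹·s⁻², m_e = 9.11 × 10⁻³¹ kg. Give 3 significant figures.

Planck energy density: u_P = c⁷/(ℏG²) = 4.68 × 10¹¹³ J/m³
atomic unit of energy density: u_au = E_h/a₀³ = m_e⁴e¹⁰/((4πε₀)⁵ℏ⁸) = 3.01 × 10¹³ J/m³
3.04 × 10⁻³ × 4.68 × 10¹¹³ / 3.01 × 10¹³ = 4.72 × 10⁹⁷

4.72 × 10⁹⁷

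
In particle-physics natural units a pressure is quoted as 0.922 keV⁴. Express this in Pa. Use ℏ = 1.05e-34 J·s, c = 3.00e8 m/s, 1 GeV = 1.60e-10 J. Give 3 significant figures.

1.93e13 Pa

Pressure is [E]/[L]³ = [E]⁴/(ℏc)³.
1 GeV⁴ → 1/(ℏc)³ × (1 GeV in J)⁴ = 2.10e37 Pa.
Convert the energy scale: 0.922 keV⁴ = 9.22e-25 GeV⁴.
Result: 9.22e-25 × 2.10e37 = 1.93e13 Pa.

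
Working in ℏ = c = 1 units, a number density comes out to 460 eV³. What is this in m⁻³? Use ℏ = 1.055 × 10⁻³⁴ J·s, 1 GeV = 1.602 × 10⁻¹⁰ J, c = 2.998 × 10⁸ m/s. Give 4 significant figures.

5.977 × 10²² m⁻³

Number density is [L]⁻³ = [E]³/(ℏc)³.
1 GeV³ → 1/(ℏc)³ × (1 GeV in J)³ = 1.299 × 10⁴⁷ m⁻³.
Convert the energy scale: 460 eV³ = 4.60 × 10⁻²⁵ GeV³.
Result: 4.60 × 10⁻²⁵ × 1.299 × 10⁴⁷ = 5.977 × 10²² m⁻³.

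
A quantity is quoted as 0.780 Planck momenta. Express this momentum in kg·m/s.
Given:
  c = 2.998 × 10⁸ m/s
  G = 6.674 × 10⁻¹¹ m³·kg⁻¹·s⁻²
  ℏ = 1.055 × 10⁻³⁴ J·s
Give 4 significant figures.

One Planck momentum: p_P = √(ℏc³/G) = 6.527 kg·m/s.
0.780 × 6.527 kg·m/s = 5.091 kg·m/s

5.091 kg·m/s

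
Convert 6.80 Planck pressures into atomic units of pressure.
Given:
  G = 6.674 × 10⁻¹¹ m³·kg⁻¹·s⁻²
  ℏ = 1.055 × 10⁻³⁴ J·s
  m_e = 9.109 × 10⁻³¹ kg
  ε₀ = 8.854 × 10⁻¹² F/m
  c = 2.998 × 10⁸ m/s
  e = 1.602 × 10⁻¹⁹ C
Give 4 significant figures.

1.075 × 10¹⁰¹

Planck pressure: p_P = c⁷/(ℏG²) = 4.632 × 10¹¹³ Pa
atomic unit of pressure: P_au = E_h/a₀³ = m_e⁴e¹⁰/((4πε₀)⁵ℏ⁸) = 2.929 × 10¹³ Pa
6.80 × 4.632 × 10¹¹³ / 2.929 × 10¹³ = 1.075 × 10¹⁰¹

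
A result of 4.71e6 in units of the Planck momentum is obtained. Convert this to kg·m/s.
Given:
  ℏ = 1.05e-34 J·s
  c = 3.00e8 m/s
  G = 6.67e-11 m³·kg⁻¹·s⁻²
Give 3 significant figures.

3.07e7 kg·m/s

One Planck momentum: p_P = √(ℏc³/G) = 6.52 kg·m/s.
4.71e6 × 6.52 kg·m/s = 3.07e7 kg·m/s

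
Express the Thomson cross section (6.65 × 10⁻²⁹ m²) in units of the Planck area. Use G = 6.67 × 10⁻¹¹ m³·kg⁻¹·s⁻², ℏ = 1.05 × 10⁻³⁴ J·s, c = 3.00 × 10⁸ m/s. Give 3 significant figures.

2.56 × 10⁴¹

Planck area: A_P = ℏG/c³ = 2.59 × 10⁻⁷⁰ m².
6.65 × 10⁻²⁹ / 2.59 × 10⁻⁷⁰ = 2.56 × 10⁴¹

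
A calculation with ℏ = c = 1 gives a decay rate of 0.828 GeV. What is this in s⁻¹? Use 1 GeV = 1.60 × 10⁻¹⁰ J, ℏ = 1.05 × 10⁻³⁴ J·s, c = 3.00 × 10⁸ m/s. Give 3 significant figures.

A rate is [E]/ℏ; divide by ℏ.
1 GeV → 1/ℏ × (1 GeV in J) = 1.52 × 10²⁴ s⁻¹.
Result: 0.828 × 1.52 × 10²⁴ = 1.26 × 10²⁴ s⁻¹.

1.26 × 10²⁴ s⁻¹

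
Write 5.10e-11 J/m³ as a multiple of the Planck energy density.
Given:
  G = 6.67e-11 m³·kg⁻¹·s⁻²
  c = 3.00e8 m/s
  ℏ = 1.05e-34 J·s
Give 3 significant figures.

Planck energy density: u_P = c⁷/(ℏG²) = 4.68e113 J/m³.
5.10e-11 / 4.68e113 = 1.09e-124

1.09e-124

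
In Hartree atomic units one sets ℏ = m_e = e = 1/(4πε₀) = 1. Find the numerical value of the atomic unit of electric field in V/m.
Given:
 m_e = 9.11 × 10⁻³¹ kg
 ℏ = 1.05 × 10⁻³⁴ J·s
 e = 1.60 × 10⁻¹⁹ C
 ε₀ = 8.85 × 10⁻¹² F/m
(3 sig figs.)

E_au = E_h/(e a₀) = m_e²e⁵/((4πε₀)³ℏ⁴)
E_h = 4.38 × 10⁻¹⁸ J
a₀ = 5.26 × 10⁻¹¹ m
E_h/(e·a₀) = 5.20 × 10¹¹ V/m

5.20 × 10¹¹ V/m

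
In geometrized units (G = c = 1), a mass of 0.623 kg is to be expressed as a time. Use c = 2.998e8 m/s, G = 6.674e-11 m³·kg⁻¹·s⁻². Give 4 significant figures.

Mass → time via G/c³.
0.623 kg × (G/c³) = 1.543e-36 s

1.543e-36 s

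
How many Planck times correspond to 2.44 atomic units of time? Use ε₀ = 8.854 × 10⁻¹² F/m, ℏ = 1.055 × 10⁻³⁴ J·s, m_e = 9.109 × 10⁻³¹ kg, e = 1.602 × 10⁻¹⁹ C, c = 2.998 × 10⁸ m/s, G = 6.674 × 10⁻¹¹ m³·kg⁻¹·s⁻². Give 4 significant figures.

1.096 × 10²⁷

atomic unit of time: τ_au = (4πε₀)²ℏ³/(m_e e⁴) = 2.423 × 10⁻¹⁷ s
Planck time: t_P = √(ℏG/c⁵) = 5.392 × 10⁻⁴⁴ s
2.44 × 2.423 × 10⁻¹⁷ / 5.392 × 10⁻⁴⁴ = 1.096 × 10²⁷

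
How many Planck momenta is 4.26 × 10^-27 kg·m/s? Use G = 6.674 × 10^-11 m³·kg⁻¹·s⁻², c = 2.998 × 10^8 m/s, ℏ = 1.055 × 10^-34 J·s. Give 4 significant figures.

Planck momentum: p_P = √(ℏc³/G) = 6.527 kg·m/s.
4.26 × 10^-27 / 6.527 = 6.527 × 10^-28

6.527 × 10^-28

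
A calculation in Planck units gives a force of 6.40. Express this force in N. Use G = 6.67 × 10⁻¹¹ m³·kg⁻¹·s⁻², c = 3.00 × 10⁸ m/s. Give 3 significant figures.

One Planck force: F_P = c⁴/G = 1.21 × 10⁴⁴ N.
6.40 × 1.21 × 10⁴⁴ N = 7.77 × 10⁴⁴ N

7.77 × 10⁴⁴ N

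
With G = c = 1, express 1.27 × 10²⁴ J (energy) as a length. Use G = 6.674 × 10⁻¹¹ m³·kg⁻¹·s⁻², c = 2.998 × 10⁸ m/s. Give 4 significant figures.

1.049 × 10⁻²⁰ m

Energy → length via G/c⁴.
1.27 × 10²⁴ J × (G/c⁴) = 1.049 × 10⁻²⁰ m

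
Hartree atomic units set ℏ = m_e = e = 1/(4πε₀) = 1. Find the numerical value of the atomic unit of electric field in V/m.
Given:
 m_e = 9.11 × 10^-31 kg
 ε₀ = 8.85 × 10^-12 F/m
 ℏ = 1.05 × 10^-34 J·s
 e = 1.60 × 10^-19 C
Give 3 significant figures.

5.20 × 10^11 V/m

From ℏ = m_e = e = 1/(4πε₀) = 1 the electric field scale is E_au = E_h/(e a₀) = m_e²e⁵/((4πε₀)³ℏ⁴).
E_h = 4.38 × 10^-18 J
a₀ = 5.26 × 10^-11 m
E_h/(e·a₀) = 5.20 × 10^11 V/m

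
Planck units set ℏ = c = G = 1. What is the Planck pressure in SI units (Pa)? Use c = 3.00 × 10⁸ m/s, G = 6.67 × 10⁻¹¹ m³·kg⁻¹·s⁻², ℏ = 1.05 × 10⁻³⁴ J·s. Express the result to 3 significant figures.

From ℏ = c = G = 1 the pressure scale is p_P = c⁷/(ℏG²).
  = 2.19 × 10⁵⁹ / 4.67 × 10⁻⁵⁵
  = 4.68 × 10¹¹³ Pa

4.68 × 10¹¹³ Pa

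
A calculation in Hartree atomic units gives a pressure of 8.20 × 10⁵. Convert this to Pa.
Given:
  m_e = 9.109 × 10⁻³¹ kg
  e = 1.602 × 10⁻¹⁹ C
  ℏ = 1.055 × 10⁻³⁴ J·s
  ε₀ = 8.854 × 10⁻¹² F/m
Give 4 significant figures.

One atomic unit of pressure: P_au = E_h/a₀³ = m_e⁴e¹⁰/((4πε₀)⁵ℏ⁸) = 2.929 × 10¹³ Pa.
8.20 × 10⁵ × 2.929 × 10¹³ Pa = 2.402 × 10¹⁹ Pa

2.402 × 10¹⁹ Pa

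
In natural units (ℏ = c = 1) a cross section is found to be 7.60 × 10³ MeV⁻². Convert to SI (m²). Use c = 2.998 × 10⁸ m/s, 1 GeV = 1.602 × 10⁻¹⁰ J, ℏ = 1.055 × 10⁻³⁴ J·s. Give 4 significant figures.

2.962 × 10⁻²² m²

Area is [L]² = [E]⁻²·(ℏc)²; restore (ℏc)².
1 GeV⁻² → (ℏc)² × (1 GeV in J)⁻² = 3.898 × 10⁻³² m².
Convert the energy scale: 7.60 × 10³ MeV⁻² = 7.60 × 10⁹ GeV⁻².
Result: 7.60 × 10⁹ × 3.898 × 10⁻³² = 2.962 × 10⁻²² m².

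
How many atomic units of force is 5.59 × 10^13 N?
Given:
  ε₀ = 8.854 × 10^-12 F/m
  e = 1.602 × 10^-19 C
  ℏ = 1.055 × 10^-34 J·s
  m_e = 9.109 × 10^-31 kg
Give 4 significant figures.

6.801 × 10^20

atomic unit of force: F_au = E_h/a₀ = m_e²e⁶/((4πε₀)³ℏ⁴) = 8.220 × 10^-8 N.
5.59 × 10^13 / 8.220 × 10^-8 = 6.801 × 10^20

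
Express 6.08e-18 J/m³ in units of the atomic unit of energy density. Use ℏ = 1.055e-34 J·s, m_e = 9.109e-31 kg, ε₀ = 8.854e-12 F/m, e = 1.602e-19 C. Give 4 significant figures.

atomic unit of energy density: u_au = E_h/a₀³ = m_e⁴e¹⁰/((4πε₀)⁵ℏ⁸) = 2.929e13 J/m³.
6.08e-18 / 2.929e13 = 2.076e-31

2.076e-31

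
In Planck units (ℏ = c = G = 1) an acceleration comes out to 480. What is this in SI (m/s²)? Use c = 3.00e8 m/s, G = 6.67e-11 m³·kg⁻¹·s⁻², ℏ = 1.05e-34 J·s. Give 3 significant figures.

One Planck acceleration: a_P = √(c⁷/(ℏG)) = 5.59e51 m/s².
480 × 5.59e51 m/s² = 2.68e54 m/s²

2.68e54 m/s²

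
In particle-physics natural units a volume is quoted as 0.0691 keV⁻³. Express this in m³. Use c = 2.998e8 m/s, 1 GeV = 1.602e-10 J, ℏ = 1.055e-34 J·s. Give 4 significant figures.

Volume is [L]³ = [E]⁻³·(ℏc)³.
1 GeV⁻³ → (ℏc)³ × (1 GeV in J)⁻³ = 7.696e-48 m³.
Convert the energy scale: 0.0691 keV⁻³ = 6.91e16 GeV⁻³.
Result: 6.91e16 × 7.696e-48 = 5.318e-31 m³.

5.318e-31 m³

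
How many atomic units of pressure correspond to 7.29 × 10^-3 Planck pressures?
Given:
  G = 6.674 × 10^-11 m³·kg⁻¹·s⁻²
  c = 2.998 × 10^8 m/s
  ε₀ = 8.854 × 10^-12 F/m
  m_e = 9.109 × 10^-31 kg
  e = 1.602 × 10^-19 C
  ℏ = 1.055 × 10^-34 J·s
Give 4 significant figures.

Planck pressure: p_P = c⁷/(ℏG²) = 4.632 × 10^113 Pa
atomic unit of pressure: P_au = E_h/a₀³ = m_e⁴e¹⁰/((4πε₀)⁵ℏ⁸) = 2.929 × 10^13 Pa
7.29 × 10^-3 × 4.632 × 10^113 / 2.929 × 10^13 = 1.153 × 10^98

1.153 × 10^98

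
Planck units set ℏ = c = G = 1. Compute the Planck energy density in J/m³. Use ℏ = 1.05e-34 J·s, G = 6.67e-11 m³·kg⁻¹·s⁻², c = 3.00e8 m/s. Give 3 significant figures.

4.68e113 J/m³

Dimensional analysis gives u_P = c⁷/(ℏG²).
  = 2.19e59 / 4.67e-55
  = 4.68e113 J/m³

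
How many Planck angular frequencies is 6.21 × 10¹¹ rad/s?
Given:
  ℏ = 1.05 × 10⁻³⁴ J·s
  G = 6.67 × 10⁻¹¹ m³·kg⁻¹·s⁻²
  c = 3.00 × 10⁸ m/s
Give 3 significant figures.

Planck angular frequency: ω_P = √(c⁵/(ℏG)) = 1.86 × 10⁴³ rad/s.
6.21 × 10¹¹ / 1.86 × 10⁴³ = 3.33 × 10⁻³²

3.33 × 10⁻³²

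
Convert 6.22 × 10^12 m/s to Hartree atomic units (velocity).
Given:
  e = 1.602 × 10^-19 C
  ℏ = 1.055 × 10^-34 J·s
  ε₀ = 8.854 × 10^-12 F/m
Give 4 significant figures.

atomic unit of velocity: v_au = e²/(4πε₀ℏ) = 2.186 × 10^6 m/s.
6.22 × 10^12 / 2.186 × 10^6 = 2.845 × 10^6

2.845 × 10^6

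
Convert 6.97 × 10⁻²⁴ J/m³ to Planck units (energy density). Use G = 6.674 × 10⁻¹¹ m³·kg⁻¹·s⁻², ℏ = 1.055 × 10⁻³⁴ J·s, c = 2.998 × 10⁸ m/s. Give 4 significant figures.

1.505 × 10⁻¹³⁷

Planck energy density: u_P = c⁷/(ℏG²) = 4.632 × 10¹¹³ J/m³.
6.97 × 10⁻²⁴ / 4.632 × 10¹¹³ = 1.505 × 10⁻¹³⁷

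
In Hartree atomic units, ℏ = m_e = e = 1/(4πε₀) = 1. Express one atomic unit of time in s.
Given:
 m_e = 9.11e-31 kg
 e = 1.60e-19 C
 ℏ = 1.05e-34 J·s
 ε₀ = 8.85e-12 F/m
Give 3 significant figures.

2.40e-17 s

From ℏ = m_e = e = 1/(4πε₀) = 1 the time scale is τ_au = (4πε₀)²ℏ³/(m_e e⁴).
E_h = 4.38e-18 J
ℏ/E_h = 2.40e-17 s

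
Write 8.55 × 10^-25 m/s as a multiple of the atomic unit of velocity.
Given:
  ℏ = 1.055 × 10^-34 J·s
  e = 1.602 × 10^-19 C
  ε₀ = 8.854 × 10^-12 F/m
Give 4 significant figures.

atomic unit of velocity: v_au = e²/(4πε₀ℏ) = 2.186 × 10^6 m/s.
8.55 × 10^-25 / 2.186 × 10^6 = 3.911 × 10^-31

3.911 × 10^-31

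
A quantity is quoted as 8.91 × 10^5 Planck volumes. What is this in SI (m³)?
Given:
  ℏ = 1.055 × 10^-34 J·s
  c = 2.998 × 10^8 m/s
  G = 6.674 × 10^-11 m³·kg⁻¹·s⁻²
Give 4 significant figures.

3.764 × 10^-99 m³

One Planck volume: V_P = (ℏG/c³)^(3/2) = 4.224 × 10^-105 m³.
8.91 × 10^5 × 4.224 × 10^-105 m³ = 3.764 × 10^-99 m³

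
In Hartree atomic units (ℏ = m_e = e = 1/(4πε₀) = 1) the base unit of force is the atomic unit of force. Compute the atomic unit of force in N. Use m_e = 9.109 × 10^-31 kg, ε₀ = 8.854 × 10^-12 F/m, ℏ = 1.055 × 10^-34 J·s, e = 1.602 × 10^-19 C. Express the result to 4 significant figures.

8.220 × 10^-8 N

F_au = E_h/a₀ = m_e²e⁶/((4πε₀)³ℏ⁴)
E_h = 4.354 × 10^-18 J
a₀ = 5.297 × 10^-11 m
E_h/a₀ = 8.220 × 10^-8 N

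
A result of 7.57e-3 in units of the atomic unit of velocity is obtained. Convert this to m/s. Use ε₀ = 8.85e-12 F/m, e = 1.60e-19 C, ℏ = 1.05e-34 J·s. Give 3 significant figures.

1.66e4 m/s

One atomic unit of velocity: v_au = e²/(4πε₀ℏ) = 2.19e6 m/s.
7.57e-3 × 2.19e6 m/s = 1.66e4 m/s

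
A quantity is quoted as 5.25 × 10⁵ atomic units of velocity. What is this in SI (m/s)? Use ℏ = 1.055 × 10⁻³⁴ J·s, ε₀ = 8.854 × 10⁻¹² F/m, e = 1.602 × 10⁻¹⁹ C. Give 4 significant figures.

1.148 × 10¹² m/s

One atomic unit of velocity: v_au = e²/(4πε₀ℏ) = 2.186 × 10⁶ m/s.
5.25 × 10⁵ × 2.186 × 10⁶ m/s = 1.148 × 10¹² m/s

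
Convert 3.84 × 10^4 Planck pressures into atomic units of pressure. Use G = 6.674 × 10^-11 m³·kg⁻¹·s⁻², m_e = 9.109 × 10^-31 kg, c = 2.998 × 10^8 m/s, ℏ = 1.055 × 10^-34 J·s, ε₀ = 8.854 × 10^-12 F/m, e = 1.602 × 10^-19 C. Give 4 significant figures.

Planck pressure: p_P = c⁷/(ℏG²) = 4.632 × 10^113 Pa
atomic unit of pressure: P_au = E_h/a₀³ = m_e⁴e¹⁰/((4πε₀)⁵ℏ⁸) = 2.929 × 10^13 Pa
3.84 × 10^4 × 4.632 × 10^113 / 2.929 × 10^13 = 6.073 × 10^104

6.073 × 10^104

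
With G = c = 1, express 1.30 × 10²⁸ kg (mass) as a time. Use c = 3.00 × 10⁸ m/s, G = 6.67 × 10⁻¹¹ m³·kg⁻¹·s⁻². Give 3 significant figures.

3.21 × 10⁻⁸ s

Mass → time via G/c³.
1.30 × 10²⁸ kg × (G/c³) = 3.21 × 10⁻⁸ s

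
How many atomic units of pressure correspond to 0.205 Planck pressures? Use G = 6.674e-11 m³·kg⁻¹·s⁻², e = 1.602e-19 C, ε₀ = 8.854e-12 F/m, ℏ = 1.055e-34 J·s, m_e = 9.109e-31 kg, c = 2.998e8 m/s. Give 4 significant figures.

Planck pressure: p_P = c⁷/(ℏG²) = 4.632e113 Pa
atomic unit of pressure: P_au = E_h/a₀³ = m_e⁴e¹⁰/((4πε₀)⁵ℏ⁸) = 2.929e13 Pa
0.205 × 4.632e113 / 2.929e13 = 3.242e99

3.242e99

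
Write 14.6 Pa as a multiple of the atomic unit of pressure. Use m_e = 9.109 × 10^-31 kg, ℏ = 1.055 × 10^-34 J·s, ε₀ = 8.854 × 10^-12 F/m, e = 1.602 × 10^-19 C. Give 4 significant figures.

4.984 × 10^-13

atomic unit of pressure: P_au = E_h/a₀³ = m_e⁴e¹⁰/((4πε₀)⁵ℏ⁸) = 2.929 × 10^13 Pa.
14.6 / 2.929 × 10^13 = 4.984 × 10^-13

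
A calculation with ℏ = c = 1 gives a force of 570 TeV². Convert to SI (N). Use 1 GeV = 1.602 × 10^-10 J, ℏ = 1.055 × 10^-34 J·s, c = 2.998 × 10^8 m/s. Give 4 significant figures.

Force is [E]/[L] = [E]²/(ℏc); restore (ℏc)⁻¹.
1 GeV² → 1/(ℏc) × (1 GeV in J)² = 8.114 × 10^5 N.
Convert the energy scale: 570 TeV² = 5.70 × 10^8 GeV².
Result: 5.70 × 10^8 × 8.114 × 10^5 = 4.625 × 10^14 N.

4.625 × 10^14 N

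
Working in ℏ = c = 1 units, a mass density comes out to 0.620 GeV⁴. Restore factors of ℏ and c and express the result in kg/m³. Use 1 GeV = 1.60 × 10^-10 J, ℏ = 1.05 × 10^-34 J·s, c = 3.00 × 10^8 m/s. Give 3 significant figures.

1.44 × 10^20 kg/m³

Mass density is [E]/(c²[L]³) = [E]⁴/(ℏ³c⁵).
1 GeV⁴ → 1/(ℏ³c⁵) × (1 GeV in J)⁴ = 2.33 × 10^20 kg/m³.
Result: 0.620 × 2.33 × 10^20 = 1.44 × 10^20 kg/m³.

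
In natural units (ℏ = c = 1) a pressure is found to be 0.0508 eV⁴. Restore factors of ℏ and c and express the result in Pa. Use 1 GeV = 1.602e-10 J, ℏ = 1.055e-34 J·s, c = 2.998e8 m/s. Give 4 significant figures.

1.057 Pa

Pressure is [E]/[L]³ = [E]⁴/(ℏc)³.
1 GeV⁴ → 1/(ℏc)³ × (1 GeV in J)⁴ = 2.082e37 Pa.
Convert the energy scale: 0.0508 eV⁴ = 5.08e-38 GeV⁴.
Result: 5.08e-38 × 2.082e37 = 1.057 Pa.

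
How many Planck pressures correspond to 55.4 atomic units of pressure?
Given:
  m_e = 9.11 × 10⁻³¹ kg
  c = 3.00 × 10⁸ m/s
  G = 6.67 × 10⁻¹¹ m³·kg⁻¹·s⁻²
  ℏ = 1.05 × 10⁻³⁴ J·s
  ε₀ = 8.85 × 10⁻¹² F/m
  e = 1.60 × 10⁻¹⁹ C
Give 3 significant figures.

3.57 × 10⁻⁹⁹

atomic unit of pressure: P_au = E_h/a₀³ = m_e⁴e¹⁰/((4πε₀)⁵ℏ⁸) = 3.01 × 10¹³ Pa
Planck pressure: p_P = c⁷/(ℏG²) = 4.68 × 10¹¹³ Pa
55.4 × 3.01 × 10¹³ / 4.68 × 10¹¹³ = 3.57 × 10⁻⁹⁹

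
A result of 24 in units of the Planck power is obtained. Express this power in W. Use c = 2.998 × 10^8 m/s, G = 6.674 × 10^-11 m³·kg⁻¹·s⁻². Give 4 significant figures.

One Planck power: P_P = c⁵/G = 3.629 × 10^52 W.
24 × 3.629 × 10^52 W = 8.709 × 10^53 W

8.709 × 10^53 W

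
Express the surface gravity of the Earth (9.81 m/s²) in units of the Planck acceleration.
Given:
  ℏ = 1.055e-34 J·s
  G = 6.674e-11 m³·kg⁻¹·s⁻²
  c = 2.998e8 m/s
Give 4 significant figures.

Planck acceleration: a_P = √(c⁷/(ℏG)) = 5.560e51 m/s².
9.81 / 5.560e51 = 1.764e-51

1.764e-51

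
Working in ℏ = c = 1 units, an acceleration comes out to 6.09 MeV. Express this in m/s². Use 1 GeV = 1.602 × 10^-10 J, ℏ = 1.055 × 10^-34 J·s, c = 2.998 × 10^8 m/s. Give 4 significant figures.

Acceleration is [L]/[T]² = c·[E]/ℏ.
1 GeV → c/ℏ × (1 GeV in J) = 4.552 × 10^32 m/s².
Convert the energy scale: 6.09 MeV = 6.09 × 10^-3 GeV.
Result: 6.09 × 10^-3 × 4.552 × 10^32 = 2.772 × 10^30 m/s².

2.772 × 10^30 m/s²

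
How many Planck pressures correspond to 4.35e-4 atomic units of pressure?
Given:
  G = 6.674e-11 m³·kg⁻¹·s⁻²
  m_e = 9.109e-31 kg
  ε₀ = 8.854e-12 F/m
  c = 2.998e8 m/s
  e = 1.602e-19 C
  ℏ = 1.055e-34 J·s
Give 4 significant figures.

atomic unit of pressure: P_au = E_h/a₀³ = m_e⁴e¹⁰/((4πε₀)⁵ℏ⁸) = 2.929e13 Pa
Planck pressure: p_P = c⁷/(ℏG²) = 4.632e113 Pa
4.35e-4 × 2.929e13 / 4.632e113 = 2.751e-104

2.751e-104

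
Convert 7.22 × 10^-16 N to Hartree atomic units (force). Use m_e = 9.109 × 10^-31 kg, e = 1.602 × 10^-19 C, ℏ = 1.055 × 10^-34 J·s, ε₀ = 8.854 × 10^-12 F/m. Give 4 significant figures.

8.784 × 10^-9

atomic unit of force: F_au = E_h/a₀ = m_e²e⁶/((4πε₀)³ℏ⁴) = 8.220 × 10^-8 N.
7.22 × 10^-16 / 8.220 × 10^-8 = 8.784 × 10^-9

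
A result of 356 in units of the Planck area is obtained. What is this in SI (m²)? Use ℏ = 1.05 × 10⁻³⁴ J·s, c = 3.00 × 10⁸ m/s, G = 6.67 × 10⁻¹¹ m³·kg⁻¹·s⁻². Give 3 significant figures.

9.23 × 10⁻⁶⁸ m²

One Planck area: A_P = ℏG/c³ = 2.59 × 10⁻⁷⁰ m².
356 × 2.59 × 10⁻⁷⁰ m² = 9.23 × 10⁻⁶⁸ m²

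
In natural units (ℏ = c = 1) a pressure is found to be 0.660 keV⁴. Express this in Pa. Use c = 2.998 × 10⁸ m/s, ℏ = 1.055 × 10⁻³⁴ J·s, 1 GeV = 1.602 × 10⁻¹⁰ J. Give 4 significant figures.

Pressure is [E]/[L]³ = [E]⁴/(ℏc)³.
1 GeV⁴ → 1/(ℏc)³ × (1 GeV in J)⁴ = 2.082 × 10³⁷ Pa.
Convert the energy scale: 0.660 keV⁴ = 6.60 × 10⁻²⁵ GeV⁴.
Result: 6.60 × 10⁻²⁵ × 2.082 × 10³⁷ = 1.374 × 10¹³ Pa.

1.374 × 10¹³ Pa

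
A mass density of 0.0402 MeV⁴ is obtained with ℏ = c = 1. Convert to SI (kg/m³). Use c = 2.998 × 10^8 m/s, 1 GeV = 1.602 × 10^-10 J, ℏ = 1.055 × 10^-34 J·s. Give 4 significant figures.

9.310 × 10^6 kg/m³

Mass density is [E]/(c²[L]³) = [E]⁴/(ℏ³c⁵).
1 GeV⁴ → 1/(ℏ³c⁵) × (1 GeV in J)⁴ = 2.316 × 10^20 kg/m³.
Convert the energy scale: 0.0402 MeV⁴ = 4.02 × 10^-14 GeV⁴.
Result: 4.02 × 10^-14 × 2.316 × 10^20 = 9.310 × 10^6 kg/m³.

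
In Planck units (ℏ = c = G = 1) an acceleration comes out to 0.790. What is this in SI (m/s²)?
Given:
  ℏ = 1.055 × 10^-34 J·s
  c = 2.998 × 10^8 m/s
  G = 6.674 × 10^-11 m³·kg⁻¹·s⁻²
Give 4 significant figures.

4.393 × 10^51 m/s²

One Planck acceleration: a_P = √(c⁷/(ℏG)) = 5.560 × 10^51 m/s².
0.790 × 5.560 × 10^51 m/s² = 4.393 × 10^51 m/s²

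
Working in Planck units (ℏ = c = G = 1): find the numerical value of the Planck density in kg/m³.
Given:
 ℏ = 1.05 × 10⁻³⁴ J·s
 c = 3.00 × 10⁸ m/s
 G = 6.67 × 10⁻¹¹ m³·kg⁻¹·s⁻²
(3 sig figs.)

Dimensional analysis gives ρ_P = c⁵/(ℏG²).
  = 2.43 × 10⁴² / 4.67 × 10⁻⁵⁵
  = 5.20 × 10⁹⁶ kg/m³

5.20 × 10⁹⁶ kg/m³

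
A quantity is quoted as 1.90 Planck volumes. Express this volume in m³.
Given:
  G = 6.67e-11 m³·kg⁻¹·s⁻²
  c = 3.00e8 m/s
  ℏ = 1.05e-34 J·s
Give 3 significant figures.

One Planck volume: V_P = (ℏG/c³)^(3/2) = 4.18e-105 m³.
1.90 × 4.18e-105 m³ = 7.94e-105 m³

7.94e-105 m³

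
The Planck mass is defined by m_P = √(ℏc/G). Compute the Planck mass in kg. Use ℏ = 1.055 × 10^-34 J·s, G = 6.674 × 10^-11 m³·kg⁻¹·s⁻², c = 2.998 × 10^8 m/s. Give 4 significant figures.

m_P = √(ℏc/G)
  = √(4.739 × 10^-16)
  = 2.177 × 10^-8 kg

2.177 × 10^-8 kg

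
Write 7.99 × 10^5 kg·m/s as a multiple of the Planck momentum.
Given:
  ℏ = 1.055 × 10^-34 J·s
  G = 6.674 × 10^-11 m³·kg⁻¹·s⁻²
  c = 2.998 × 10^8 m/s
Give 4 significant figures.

1.224 × 10^5

Planck momentum: p_P = √(ℏc³/G) = 6.527 kg·m/s.
7.99 × 10^5 / 6.527 = 1.224 × 10^5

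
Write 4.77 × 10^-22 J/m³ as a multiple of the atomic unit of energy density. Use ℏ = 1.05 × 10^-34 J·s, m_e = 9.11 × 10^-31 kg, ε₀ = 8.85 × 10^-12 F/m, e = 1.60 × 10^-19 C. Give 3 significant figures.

atomic unit of energy density: u_au = E_h/a₀³ = m_e⁴e¹⁰/((4πε₀)⁵ℏ⁸) = 3.01 × 10^13 J/m³.
4.77 × 10^-22 / 3.01 × 10^13 = 1.58 × 10^-35

1.58 × 10^-35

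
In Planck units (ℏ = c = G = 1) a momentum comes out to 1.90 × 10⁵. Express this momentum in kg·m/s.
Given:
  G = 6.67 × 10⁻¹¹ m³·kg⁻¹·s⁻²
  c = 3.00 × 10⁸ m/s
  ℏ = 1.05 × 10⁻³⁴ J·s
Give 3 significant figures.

One Planck momentum: p_P = √(ℏc³/G) = 6.52 kg·m/s.
1.90 × 10⁵ × 6.52 kg·m/s = 1.24 × 10⁶ kg·m/s

1.24 × 10⁶ kg·m/s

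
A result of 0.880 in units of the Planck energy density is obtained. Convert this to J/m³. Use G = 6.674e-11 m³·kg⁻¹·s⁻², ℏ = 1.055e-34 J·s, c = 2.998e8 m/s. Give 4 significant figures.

One Planck energy density: u_P = c⁷/(ℏG²) = 4.632e113 J/m³.
0.880 × 4.632e113 J/m³ = 4.076e113 J/m³

4.076e113 J/m³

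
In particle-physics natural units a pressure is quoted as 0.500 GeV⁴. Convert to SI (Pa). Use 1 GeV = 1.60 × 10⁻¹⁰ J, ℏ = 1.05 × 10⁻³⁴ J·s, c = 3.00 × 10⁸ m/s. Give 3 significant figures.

Pressure is [E]/[L]³ = [E]⁴/(ℏc)³.
1 GeV⁴ → 1/(ℏc)³ × (1 GeV in J)⁴ = 2.10 × 10³⁷ Pa.
Result: 0.500 × 2.10 × 10³⁷ = 1.05 × 10³⁷ Pa.

1.05 × 10³⁷ Pa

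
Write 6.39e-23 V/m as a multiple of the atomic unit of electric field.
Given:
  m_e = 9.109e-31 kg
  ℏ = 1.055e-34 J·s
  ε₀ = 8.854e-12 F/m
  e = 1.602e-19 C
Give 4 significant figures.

atomic unit of electric field: E_au = E_h/(e a₀) = m_e²e⁵/((4πε₀)³ℏ⁴) = 5.131e11 V/m.
6.39e-23 / 5.131e11 = 1.245e-34

1.245e-34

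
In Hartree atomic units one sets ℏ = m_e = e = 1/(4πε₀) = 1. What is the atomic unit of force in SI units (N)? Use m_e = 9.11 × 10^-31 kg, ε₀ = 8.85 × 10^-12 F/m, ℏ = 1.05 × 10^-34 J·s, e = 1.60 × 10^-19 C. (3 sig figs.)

8.33 × 10^-8 N

F_au = E_h/a₀ = m_e²e⁶/((4πε₀)³ℏ⁴)
E_h = 4.38 × 10^-18 J
a₀ = 5.26 × 10^-11 m
E_h/a₀ = 8.33 × 10^-8 N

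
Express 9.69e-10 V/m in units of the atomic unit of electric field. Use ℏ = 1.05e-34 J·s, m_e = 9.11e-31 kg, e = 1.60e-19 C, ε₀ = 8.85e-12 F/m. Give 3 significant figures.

atomic unit of electric field: E_au = E_h/(e a₀) = m_e²e⁵/((4πε₀)³ℏ⁴) = 5.20e11 V/m.
9.69e-10 / 5.20e11 = 1.86e-21

1.86e-21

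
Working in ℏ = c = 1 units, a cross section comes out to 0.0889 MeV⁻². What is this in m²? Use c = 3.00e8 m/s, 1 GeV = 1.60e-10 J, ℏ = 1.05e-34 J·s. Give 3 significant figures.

Area is [L]² = [E]⁻²·(ℏc)²; restore (ℏc)².
1 GeV⁻² → (ℏc)² × (1 GeV in J)⁻² = 3.88e-32 m².
Convert the energy scale: 0.0889 MeV⁻² = 8.89e4 GeV⁻².
Result: 8.89e4 × 3.88e-32 = 3.45e-27 m².

3.45e-27 m²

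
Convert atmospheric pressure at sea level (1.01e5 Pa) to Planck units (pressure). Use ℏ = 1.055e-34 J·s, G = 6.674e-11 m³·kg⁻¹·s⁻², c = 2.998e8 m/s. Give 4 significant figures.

Planck pressure: p_P = c⁷/(ℏG²) = 4.632e113 Pa.
1.01e5 / 4.632e113 = 2.180e-109

2.180e-109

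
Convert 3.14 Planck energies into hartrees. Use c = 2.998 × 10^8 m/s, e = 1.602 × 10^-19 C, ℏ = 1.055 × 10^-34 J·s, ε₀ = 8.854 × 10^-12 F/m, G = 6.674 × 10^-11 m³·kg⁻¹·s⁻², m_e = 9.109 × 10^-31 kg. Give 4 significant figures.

Planck energy: E_P = √(ℏc⁵/G) = 1.957 × 10^9 J
hartree: E_h = m_e e⁴/(4πε₀ℏ)² = 4.354 × 10^-18 J
3.14 × 1.957 × 10^9 / 4.354 × 10^-18 = 1.411 × 10^27

1.411 × 10^27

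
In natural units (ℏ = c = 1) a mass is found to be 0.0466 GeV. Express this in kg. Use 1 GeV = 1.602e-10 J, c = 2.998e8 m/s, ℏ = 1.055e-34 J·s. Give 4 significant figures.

8.306e-29 kg

Mass is [E]/c²; divide by c².
1 GeV → 1/c² × (1 GeV in J) = 1.782e-27 kg.
Result: 0.0466 × 1.782e-27 = 8.306e-29 kg.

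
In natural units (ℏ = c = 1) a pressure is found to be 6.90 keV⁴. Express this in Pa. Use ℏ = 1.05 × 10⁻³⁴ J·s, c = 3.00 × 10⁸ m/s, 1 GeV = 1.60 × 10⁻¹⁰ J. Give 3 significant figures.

1.45 × 10¹⁴ Pa

Pressure is [E]/[L]³ = [E]⁴/(ℏc)³.
1 GeV⁴ → 1/(ℏc)³ × (1 GeV in J)⁴ = 2.10 × 10³⁷ Pa.
Convert the energy scale: 6.90 keV⁴ = 6.90 × 10⁻²⁴ GeV⁴.
Result: 6.90 × 10⁻²⁴ × 2.10 × 10³⁷ = 1.45 × 10¹⁴ Pa.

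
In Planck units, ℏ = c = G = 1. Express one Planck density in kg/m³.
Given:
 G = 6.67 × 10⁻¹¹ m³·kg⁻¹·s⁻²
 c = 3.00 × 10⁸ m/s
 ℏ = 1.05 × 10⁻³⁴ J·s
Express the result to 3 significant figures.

5.20 × 10⁹⁶ kg/m³

The unique combination of the constants set to 1 with dimensions of density is ρ_P = c⁵/(ℏG²).
  = 2.43 × 10⁴² / 4.67 × 10⁻⁵⁵
  = 5.20 × 10⁹⁶ kg/m³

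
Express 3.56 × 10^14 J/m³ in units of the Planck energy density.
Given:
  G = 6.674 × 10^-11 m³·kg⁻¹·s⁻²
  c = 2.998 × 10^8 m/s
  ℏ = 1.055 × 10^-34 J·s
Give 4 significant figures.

Planck energy density: u_P = c⁷/(ℏG²) = 4.632 × 10^113 J/m³.
3.56 × 10^14 / 4.632 × 10^113 = 7.685 × 10^-100

7.685 × 10^-100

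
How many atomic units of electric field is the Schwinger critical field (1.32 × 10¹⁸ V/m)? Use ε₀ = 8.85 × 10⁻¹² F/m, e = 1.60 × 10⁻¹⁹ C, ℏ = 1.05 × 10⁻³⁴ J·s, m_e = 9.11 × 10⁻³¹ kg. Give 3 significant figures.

atomic unit of electric field: E_au = E_h/(e a₀) = m_e²e⁵/((4πε₀)³ℏ⁴) = 5.20 × 10¹¹ V/m.
1.32 × 10¹⁸ / 5.20 × 10¹¹ = 2.54 × 10⁶

2.54 × 10⁶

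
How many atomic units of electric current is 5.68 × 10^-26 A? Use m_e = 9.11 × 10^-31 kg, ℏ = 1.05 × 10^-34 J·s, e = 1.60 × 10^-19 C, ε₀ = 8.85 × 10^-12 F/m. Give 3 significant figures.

8.51 × 10^-24

atomic unit of electric current: I_au = e E_h/ℏ = m_e e⁵/((4πε₀)²ℏ³) = 6.67 × 10^-3 A.
5.68 × 10^-26 / 6.67 × 10^-3 = 8.51 × 10^-24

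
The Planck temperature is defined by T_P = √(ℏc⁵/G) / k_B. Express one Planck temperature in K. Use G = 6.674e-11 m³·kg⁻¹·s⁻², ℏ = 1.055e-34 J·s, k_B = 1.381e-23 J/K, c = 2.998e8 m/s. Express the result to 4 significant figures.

T_P = √(ℏc⁵/G) / k_B
  = √(3.828e18) × 7.241e22
  = 1.417e32 K

1.417e32 K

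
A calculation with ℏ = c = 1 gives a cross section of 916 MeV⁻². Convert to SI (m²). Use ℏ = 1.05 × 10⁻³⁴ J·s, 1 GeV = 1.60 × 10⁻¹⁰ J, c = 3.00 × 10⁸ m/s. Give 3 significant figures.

Area is [L]² = [E]⁻²·(ℏc)²; restore (ℏc)².
1 GeV⁻² → (ℏc)² × (1 GeV in J)⁻² = 3.88 × 10⁻³² m².
Convert the energy scale: 916 MeV⁻² = 9.16 × 10⁸ GeV⁻².
Result: 9.16 × 10⁸ × 3.88 × 10⁻³² = 3.55 × 10⁻²³ m².

3.55 × 10⁻²³ m²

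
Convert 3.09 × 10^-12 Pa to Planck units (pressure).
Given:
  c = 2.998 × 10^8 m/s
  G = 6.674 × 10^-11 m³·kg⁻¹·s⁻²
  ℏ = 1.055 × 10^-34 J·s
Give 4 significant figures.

Planck pressure: p_P = c⁷/(ℏG²) = 4.632 × 10^113 Pa.
3.09 × 10^-12 / 4.632 × 10^113 = 6.671 × 10^-126

6.671 × 10^-126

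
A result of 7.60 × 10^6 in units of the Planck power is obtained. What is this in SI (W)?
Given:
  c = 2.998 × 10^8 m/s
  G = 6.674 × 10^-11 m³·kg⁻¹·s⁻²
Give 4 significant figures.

One Planck power: P_P = c⁵/G = 3.629 × 10^52 W.
7.60 × 10^6 × 3.629 × 10^52 W = 2.758 × 10^59 W

2.758 × 10^59 W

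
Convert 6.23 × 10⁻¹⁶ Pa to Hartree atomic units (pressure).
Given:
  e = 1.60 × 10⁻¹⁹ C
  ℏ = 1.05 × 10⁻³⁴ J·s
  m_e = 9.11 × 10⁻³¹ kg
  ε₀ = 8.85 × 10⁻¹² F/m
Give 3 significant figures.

atomic unit of pressure: P_au = E_h/a₀³ = m_e⁴e¹⁰/((4πε₀)⁵ℏ⁸) = 3.01 × 10¹³ Pa.
6.23 × 10⁻¹⁶ / 3.01 × 10¹³ = 2.07 × 10⁻²⁹

2.07 × 10⁻²⁹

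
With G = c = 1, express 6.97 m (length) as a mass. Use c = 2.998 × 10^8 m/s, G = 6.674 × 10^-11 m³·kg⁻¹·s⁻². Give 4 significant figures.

9.387 × 10^27 kg

Length → mass via c²/G.
6.97 m × (c²/G) = 9.387 × 10^27 kg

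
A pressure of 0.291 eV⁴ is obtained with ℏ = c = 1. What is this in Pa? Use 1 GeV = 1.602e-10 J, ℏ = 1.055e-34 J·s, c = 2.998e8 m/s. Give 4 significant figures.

Pressure is [E]/[L]³ = [E]⁴/(ℏc)³.
1 GeV⁴ → 1/(ℏc)³ × (1 GeV in J)⁴ = 2.082e37 Pa.
Convert the energy scale: 0.291 eV⁴ = 2.91e-37 GeV⁴.
Result: 2.91e-37 × 2.082e37 = 6.057 Pa.

6.057 Pa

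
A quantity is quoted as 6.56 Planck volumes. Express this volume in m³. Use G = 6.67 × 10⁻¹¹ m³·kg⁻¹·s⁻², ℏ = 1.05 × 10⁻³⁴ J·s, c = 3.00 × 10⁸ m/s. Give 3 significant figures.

2.74 × 10⁻¹⁰⁴ m³

One Planck volume: V_P = (ℏG/c³)^(3/2) = 4.18 × 10⁻¹⁰⁵ m³.
6.56 × 4.18 × 10⁻¹⁰⁵ m³ = 2.74 × 10⁻¹⁰⁴ m³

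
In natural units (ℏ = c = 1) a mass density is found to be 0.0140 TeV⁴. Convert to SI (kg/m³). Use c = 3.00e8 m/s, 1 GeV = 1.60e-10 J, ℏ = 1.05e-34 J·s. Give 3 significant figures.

3.26e30 kg/m³

Mass density is [E]/(c²[L]³) = [E]⁴/(ℏ³c⁵).
1 GeV⁴ → 1/(ℏ³c⁵) × (1 GeV in J)⁴ = 2.33e20 kg/m³.
Convert the energy scale: 0.0140 TeV⁴ = 1.40e10 GeV⁴.
Result: 1.40e10 × 2.33e20 = 3.26e30 kg/m³.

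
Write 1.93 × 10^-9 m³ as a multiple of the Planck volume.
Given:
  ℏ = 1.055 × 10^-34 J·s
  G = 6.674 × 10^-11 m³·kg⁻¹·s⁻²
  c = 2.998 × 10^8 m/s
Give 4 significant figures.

4.569 × 10^95

Planck volume: V_P = (ℏG/c³)^(3/2) = 4.224 × 10^-105 m³.
1.93 × 10^-9 / 4.224 × 10^-105 = 4.569 × 10^95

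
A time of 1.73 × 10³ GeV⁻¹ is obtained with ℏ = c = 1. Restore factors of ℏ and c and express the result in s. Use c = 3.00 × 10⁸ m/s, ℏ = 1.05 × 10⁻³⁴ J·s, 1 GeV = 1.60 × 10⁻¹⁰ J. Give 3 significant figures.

1.14 × 10⁻²¹ s

A time is [E]⁻¹ in ℏ=c=1; restore one factor of ℏ.
1 GeV⁻¹ → ℏ × (1 GeV in J)⁻¹ = 6.56 × 10⁻²⁵ s.
Result: 1.73 × 10³ × 6.56 × 10⁻²⁵ = 1.14 × 10⁻²¹ s.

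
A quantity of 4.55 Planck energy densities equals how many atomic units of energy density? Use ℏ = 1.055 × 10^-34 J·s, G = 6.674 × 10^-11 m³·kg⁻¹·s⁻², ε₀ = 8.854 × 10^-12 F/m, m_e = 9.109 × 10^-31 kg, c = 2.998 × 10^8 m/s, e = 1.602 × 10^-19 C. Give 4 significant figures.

7.196 × 10^100

Planck energy density: u_P = c⁷/(ℏG²) = 4.632 × 10^113 J/m³
atomic unit of energy density: u_au = E_h/a₀³ = m_e⁴e¹⁰/((4πε₀)⁵ℏ⁸) = 2.929 × 10^13 J/m³
4.55 × 4.632 × 10^113 / 2.929 × 10^13 = 7.196 × 10^100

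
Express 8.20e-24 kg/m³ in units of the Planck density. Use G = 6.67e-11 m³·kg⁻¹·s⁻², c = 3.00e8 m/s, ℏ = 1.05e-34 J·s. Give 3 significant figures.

Planck density: ρ_P = c⁵/(ℏG²) = 5.20e96 kg/m³.
8.20e-24 / 5.20e96 = 1.58e-120

1.58e-120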